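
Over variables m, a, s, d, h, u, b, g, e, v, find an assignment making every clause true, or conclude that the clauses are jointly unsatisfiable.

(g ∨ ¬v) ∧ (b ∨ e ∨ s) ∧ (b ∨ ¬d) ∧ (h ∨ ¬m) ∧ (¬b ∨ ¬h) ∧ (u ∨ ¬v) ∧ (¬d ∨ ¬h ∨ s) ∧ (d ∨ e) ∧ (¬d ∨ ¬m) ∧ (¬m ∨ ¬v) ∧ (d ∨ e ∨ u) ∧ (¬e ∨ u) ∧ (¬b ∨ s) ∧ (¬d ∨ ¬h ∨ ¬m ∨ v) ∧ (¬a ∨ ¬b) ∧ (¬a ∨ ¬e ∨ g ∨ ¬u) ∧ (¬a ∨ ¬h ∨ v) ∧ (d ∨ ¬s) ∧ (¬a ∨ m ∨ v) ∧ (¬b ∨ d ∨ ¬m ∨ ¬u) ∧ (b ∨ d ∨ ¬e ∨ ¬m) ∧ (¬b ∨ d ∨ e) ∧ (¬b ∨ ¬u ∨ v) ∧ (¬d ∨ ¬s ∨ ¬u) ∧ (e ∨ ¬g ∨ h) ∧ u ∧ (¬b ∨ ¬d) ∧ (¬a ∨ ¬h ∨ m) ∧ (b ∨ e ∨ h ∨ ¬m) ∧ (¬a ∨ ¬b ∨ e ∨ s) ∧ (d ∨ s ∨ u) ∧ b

Case s = True:
  (d ∨ ¬s) forces d = True.
  (b ∨ ¬d) forces b = True.
  Clause (¬b ∨ ¬d) is falsified — contradiction.
Case s = False:
  (¬b ∨ s) forces b = False.
  Clause (b) is falsified — contradiction.
Both cases fail, so the formula is unsatisfiable.

The formula is unsatisfiable.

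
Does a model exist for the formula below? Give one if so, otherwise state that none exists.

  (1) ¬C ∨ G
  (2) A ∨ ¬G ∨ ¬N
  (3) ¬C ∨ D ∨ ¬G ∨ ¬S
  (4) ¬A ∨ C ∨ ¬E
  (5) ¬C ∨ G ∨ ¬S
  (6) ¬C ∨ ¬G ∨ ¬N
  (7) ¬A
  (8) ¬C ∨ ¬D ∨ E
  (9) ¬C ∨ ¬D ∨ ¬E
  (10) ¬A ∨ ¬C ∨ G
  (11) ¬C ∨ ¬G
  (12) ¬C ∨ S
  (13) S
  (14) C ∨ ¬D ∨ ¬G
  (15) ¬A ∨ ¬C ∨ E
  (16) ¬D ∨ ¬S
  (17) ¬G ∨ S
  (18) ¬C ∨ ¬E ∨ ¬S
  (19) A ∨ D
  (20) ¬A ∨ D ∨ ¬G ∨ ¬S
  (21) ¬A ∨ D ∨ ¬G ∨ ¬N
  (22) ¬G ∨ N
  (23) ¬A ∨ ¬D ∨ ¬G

Case S = True:
  (¬A) forces A = False.
  (¬D ∨ ¬S) forces D = False.
  Clause (A ∨ D) is falsified — contradiction.
Case S = False:
  Clause (S) is falsified — contradiction.
Both cases fail, so the formula is unsatisfiable.

No satisfying assignment exists.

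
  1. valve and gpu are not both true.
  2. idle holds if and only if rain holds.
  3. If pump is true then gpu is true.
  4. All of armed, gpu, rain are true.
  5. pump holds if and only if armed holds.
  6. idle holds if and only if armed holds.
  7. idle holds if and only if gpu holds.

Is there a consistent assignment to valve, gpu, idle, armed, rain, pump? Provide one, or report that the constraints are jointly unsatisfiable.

valve = False, gpu = True, idle = True, armed = True, rain = True, pump = True

  (1) valve=F, gpu=T — not both ✓
  (2) idle=T, rain=T — same ✓
  (3) pump=T ⇒ gpu: T ✓
  (4) {armed, gpu, rain}: all 3 true ✓
  (5) pump=T, armed=T — same ✓
  (6) idle=T, armed=T — same ✓
  (7) idle=T, gpu=T — same ✓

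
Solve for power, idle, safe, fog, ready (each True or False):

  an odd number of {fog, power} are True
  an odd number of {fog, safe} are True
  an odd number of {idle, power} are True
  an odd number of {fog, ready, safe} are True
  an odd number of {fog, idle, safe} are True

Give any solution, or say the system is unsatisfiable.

power=T; idle=F; safe=T; fog=F; ready=F

{fog, power}: 1 true → odd ✓
{fog, safe}: 1 true → odd ✓
{idle, power}: 1 true → odd ✓
{fog, ready, safe}: 1 true → odd ✓
{fog, idle, safe}: 1 true → odd ✓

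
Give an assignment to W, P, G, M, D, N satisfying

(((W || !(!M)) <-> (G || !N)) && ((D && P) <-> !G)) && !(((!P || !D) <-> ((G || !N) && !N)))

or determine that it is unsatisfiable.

W = False; P = True; G = False; M = True; D = True; N = False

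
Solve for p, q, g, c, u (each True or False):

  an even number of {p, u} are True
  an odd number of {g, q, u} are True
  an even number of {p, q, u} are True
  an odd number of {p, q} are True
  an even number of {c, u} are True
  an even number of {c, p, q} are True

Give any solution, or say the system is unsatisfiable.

p=T; q=F; g=F; c=T; u=T

{p, u}: 2 true → even ✓
{g, q, u}: 1 true → odd ✓
{p, q, u}: 2 true → even ✓
{p, q}: 1 true → odd ✓
{c, u}: 2 true → even ✓
{c, p, q}: 2 true → even ✓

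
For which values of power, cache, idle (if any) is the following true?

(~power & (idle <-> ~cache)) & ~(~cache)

power = False; cache = True; idle = False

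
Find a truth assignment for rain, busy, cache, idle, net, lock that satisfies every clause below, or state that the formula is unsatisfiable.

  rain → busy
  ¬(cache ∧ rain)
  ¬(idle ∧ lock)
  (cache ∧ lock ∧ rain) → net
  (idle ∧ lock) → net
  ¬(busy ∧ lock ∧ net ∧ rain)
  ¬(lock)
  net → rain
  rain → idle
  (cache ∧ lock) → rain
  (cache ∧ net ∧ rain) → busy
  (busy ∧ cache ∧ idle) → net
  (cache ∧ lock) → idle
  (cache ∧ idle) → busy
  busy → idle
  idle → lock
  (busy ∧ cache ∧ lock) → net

Unit clause (¬lock) forces lock = False.
In (¬idle ∨ lock) only ¬idle is left, so idle = False.
In (¬busy ∨ idle) only ¬busy is left, so busy = False.
In (idle ∨ ¬rain) only ¬rain is left, so rain = False.
In (¬net ∨ rain) only ¬net is left, so net = False.
Set cache = True.
All clauses satisfied.

rain = False; busy = False; cache = True; idle = False; net = False; lock = False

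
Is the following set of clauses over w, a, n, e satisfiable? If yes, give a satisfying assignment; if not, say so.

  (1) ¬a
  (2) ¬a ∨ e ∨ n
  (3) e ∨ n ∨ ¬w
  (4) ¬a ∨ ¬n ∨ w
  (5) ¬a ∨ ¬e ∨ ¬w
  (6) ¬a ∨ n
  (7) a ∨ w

Unit clause (¬a) forces a = False.
In (a ∨ w) only w is left, so w = True.
Set n = True.
Set e = True.
All clauses satisfied.

w: True, a: False, n: True, e: True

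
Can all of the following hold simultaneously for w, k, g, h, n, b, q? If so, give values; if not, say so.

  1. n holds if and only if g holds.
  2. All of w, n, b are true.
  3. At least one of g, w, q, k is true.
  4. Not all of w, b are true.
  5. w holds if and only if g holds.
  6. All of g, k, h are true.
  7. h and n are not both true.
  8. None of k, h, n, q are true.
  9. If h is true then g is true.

Case k = True:
  Constraint (8) is violated (k=T) — contradiction.
Case k = False:
  Constraint (6) is violated (k=F) — contradiction.
Both cases fail — unsatisfiable.

No satisfying assignment exists.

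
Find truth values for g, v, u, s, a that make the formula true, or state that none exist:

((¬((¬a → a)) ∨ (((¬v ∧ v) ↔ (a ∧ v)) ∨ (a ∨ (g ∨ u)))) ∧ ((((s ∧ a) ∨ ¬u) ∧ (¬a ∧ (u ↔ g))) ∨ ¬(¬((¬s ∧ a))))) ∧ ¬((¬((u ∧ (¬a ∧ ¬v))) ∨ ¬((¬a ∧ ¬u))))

The conjunct ¬((¬((u ∧ (¬a ∧ ¬v))) ∨ ¬((¬a ∧ ¬u)))) is unsatisfiable on its own:
  v=F, u=F, a=F: evaluates to False.
  v=F, u=F, a=T: evaluates to False.
  v=F, u=T, a=F: evaluates to False.
  v=F, u=T, a=T: evaluates to False.
  v=T, u=F, a=F: evaluates to False.
  v=T, u=F, a=T: evaluates to False.
  v=T, u=T, a=F: evaluates to False.
  v=T, u=T, a=T: evaluates to False.
So the whole conjunction is unsatisfiable.

The formula is unsatisfiable.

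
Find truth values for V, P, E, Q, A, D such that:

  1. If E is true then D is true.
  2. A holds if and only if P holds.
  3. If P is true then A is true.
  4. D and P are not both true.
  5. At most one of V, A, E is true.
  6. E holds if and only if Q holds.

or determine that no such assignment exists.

V: False, P: False, E: True, Q: True, A: False, D: True

  (1) E=T ⇒ D: T ✓
  (2) A=F, P=F — same ✓
  (3) P=F ⇒ A: vacuous ✓
  (4) D=T, P=F — not both ✓
  (5) {V, A, E}: 1 true — at most one ✓
  (6) E=T, Q=T — same ✓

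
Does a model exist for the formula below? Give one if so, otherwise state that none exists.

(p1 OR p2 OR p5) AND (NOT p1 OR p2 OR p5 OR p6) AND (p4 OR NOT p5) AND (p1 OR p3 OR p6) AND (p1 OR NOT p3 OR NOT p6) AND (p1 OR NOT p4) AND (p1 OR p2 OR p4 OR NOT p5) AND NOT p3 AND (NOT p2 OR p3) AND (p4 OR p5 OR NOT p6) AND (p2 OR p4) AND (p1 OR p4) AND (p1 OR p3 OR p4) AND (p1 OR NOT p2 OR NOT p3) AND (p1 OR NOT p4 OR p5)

Unit clause (NOT p3) forces p3 = False.
In (NOT p2 OR p3) only NOT p2 is left, so p2 = False.
In (p2 OR p4) only p4 is left, so p4 = True.
In (p1 OR NOT p4) only p1 is left, so p1 = True.
Set p5 = True.
Set p6 = True.
All clauses satisfied.

p1: True, p2: False, p3: False, p4: True, p5: True, p6: True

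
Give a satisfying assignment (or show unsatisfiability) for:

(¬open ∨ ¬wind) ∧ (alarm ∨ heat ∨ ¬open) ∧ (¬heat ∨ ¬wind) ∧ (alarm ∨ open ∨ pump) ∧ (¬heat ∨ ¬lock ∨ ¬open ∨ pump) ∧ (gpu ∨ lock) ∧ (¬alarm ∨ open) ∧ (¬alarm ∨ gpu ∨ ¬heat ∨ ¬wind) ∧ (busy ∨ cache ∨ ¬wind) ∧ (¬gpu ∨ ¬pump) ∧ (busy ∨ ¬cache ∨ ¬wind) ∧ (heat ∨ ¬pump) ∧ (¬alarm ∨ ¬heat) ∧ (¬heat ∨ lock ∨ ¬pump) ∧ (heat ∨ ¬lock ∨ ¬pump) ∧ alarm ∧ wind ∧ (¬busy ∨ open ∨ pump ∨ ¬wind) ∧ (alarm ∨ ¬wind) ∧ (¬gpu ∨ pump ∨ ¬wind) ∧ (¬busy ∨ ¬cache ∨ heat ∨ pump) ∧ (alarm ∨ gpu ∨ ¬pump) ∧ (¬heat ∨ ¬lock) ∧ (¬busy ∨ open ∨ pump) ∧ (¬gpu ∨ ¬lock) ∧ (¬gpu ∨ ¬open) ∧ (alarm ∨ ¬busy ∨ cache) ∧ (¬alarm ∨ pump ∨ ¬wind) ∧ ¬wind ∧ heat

Unsatisfiable — no assignment works.

Case wind = True:
  Clause (¬wind) is falsified — contradiction.
Case wind = False:
  Clause (wind) is falsified — contradiction.
Both cases fail, so the formula is unsatisfiable.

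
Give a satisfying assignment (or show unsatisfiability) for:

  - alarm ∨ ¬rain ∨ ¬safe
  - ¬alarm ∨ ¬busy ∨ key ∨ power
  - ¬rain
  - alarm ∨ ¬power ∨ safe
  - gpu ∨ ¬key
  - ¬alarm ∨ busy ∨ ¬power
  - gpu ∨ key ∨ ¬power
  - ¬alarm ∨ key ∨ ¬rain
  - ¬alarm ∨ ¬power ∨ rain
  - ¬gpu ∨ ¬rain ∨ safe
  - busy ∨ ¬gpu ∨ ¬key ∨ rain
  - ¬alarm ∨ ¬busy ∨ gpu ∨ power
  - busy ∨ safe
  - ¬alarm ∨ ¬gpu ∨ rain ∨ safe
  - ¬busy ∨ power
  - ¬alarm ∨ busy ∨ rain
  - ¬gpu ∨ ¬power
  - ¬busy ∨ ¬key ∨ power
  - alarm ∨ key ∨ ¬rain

Unit clause (¬rain) forces rain = False.
Set gpu = True.
  then (¬gpu ∨ ¬power) forces power = False.
  then (¬busy ∨ power) forces busy = False.
  then (¬alarm ∨ busy ∨ rain) forces alarm = False.
  then (busy ∨ ¬gpu ∨ ¬key ∨ rain) forces key = False.
  then (busy ∨ safe) forces safe = True.
All clauses satisfied.

gpu=T; alarm=F; power=F; rain=F; safe=T; busy=F; key=F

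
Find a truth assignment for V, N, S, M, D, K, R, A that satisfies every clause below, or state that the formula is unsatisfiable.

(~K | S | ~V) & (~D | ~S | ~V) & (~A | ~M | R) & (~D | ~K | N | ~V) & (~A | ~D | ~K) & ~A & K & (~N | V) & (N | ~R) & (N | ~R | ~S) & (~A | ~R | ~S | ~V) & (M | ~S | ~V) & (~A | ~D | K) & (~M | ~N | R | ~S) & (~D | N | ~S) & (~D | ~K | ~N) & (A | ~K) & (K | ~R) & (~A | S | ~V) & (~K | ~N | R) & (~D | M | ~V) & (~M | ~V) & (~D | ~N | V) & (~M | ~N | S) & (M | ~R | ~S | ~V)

The formula is unsatisfiable.

Case K = True:
  (~A) forces A = False.
  Clause (A | ~K) is falsified — contradiction.
Case K = False:
  Clause (K) is falsified — contradiction.
Both cases fail, so the formula is unsatisfiable.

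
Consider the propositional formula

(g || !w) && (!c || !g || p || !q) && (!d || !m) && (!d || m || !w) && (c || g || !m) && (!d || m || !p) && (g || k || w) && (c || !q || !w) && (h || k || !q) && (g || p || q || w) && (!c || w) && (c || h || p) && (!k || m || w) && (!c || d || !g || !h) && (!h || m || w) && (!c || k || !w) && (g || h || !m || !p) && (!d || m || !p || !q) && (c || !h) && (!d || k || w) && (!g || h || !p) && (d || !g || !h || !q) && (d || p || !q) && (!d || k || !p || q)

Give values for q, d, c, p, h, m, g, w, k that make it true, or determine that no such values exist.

q: False; d: False; c: True; p: False; h: False; m: False; g: True; w: True; k: True

Set q = False.
Set d = False.
Set c = True.
  then (!c || w) forces w = True.
  then (!c || k || !w) forces k = True.
  then (g || !w) forces g = True.
  then (!c || d || !g || !h) forces h = False.
  then (!g || h || !p) forces p = False.
Set m = False.
All clauses satisfied.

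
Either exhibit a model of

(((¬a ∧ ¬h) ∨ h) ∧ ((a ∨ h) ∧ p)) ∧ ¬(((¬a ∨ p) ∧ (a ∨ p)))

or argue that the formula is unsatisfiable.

Case p = True: the conjunct ¬(((¬a ∨ p) ∧ (a ∨ p))) becomes ¬((True ∧ True)) = False.
Case p = False: the conjunct p is False.
Both cases fail — unsatisfiable.

The formula is unsatisfiable.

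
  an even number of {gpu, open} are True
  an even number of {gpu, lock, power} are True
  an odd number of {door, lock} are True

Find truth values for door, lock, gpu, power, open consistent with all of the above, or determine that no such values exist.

door: True, lock: False, gpu: False, power: False, open: False

{gpu, open}: 0 true → even ✓
{gpu, lock, power}: 0 true → even ✓
{door, lock}: 1 true → odd ✓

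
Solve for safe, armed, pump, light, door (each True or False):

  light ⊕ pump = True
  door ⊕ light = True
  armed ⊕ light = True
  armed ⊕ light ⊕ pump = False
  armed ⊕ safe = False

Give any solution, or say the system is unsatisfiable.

safe: True, armed: True, pump: True, light: False, door: True

light ⊕ pump = F ⊕ T = True ✓
door ⊕ light = T ⊕ F = True ✓
armed ⊕ light = T ⊕ F = True ✓
armed ⊕ light ⊕ pump = T ⊕ F ⊕ T = False ✓
armed ⊕ safe = T ⊕ T = False ✓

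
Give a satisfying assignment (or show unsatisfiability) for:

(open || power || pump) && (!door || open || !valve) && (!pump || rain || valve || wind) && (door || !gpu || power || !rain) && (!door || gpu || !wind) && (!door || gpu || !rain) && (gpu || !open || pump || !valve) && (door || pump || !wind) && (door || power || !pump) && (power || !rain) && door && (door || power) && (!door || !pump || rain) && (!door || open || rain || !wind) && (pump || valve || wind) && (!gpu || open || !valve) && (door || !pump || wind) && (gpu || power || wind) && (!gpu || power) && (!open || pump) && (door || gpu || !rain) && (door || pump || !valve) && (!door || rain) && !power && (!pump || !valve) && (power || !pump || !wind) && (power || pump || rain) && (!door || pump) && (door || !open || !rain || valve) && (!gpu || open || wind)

No satisfying assignment exists.

Case power = True:
  Clause (!power) is falsified — contradiction.
Case power = False:
  (power || !rain) forces rain = False.
  (door) forces door = True.
  Clause (!door || rain) is falsified — contradiction.
Both cases fail, so the formula is unsatisfiable.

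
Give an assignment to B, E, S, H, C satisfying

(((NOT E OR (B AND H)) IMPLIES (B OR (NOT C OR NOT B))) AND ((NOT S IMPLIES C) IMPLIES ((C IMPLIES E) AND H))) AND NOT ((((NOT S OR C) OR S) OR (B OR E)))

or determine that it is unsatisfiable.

The conjunct NOT ((((NOT S OR C) OR S) OR (B OR E))) is unsatisfiable on its own:
  S = True: this becomes NOT ((True OR (B OR E))) = False.
  S = False: this becomes NOT ((True OR (B OR E))) = False.
So the whole conjunction is unsatisfiable.

No satisfying assignment exists.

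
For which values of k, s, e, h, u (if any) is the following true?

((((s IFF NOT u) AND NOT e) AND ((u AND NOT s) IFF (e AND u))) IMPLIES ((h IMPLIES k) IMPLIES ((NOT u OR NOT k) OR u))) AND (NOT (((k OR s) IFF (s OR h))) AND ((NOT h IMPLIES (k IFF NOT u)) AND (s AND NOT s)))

Case s = True: the conjunct NOT (((k OR s) IFF (s OR h))) becomes NOT ((True IFF True)) = False.
Case s = False: the conjunct s is False.
Both cases fail — unsatisfiable.

Unsatisfiable — no assignment works.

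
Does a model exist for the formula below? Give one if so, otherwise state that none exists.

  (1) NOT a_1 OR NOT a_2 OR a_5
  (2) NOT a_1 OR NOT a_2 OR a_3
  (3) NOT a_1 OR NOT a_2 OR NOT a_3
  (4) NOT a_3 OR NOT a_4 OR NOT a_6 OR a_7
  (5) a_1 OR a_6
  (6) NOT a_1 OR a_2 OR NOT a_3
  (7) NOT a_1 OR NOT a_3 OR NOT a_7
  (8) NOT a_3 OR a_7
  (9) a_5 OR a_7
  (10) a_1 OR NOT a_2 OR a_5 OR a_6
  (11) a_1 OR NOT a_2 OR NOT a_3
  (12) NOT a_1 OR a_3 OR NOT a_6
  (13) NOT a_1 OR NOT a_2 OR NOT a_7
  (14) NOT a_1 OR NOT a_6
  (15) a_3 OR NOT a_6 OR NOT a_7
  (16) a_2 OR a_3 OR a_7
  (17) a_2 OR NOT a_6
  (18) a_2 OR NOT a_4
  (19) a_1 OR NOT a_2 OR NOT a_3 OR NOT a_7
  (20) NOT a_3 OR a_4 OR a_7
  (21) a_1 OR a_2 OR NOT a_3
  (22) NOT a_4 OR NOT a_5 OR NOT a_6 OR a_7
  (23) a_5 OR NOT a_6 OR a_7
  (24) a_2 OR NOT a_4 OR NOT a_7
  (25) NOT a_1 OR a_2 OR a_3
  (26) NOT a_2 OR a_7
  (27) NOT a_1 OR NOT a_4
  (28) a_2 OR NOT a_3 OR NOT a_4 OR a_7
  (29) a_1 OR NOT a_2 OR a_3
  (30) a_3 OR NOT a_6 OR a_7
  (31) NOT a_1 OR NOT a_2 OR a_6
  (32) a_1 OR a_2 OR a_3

UNSATISFIABLE

Case a_1 = True:
  (NOT a_1 OR NOT a_6) forces a_6 = False.
  (NOT a_1 OR NOT a_4) forces a_4 = False.
  (NOT a_1 OR NOT a_2 OR a_6) forces a_2 = False.
  (NOT a_1 OR a_2 OR NOT a_3) forces a_3 = False.
  Clause (NOT a_1 OR a_2 OR a_3) is falsified — contradiction.
Case a_1 = False:
  (a_1 OR a_6) forces a_6 = True.
  (a_2 OR NOT a_6) forces a_2 = True.
  (a_1 OR NOT a_2 OR NOT a_3) forces a_3 = False.
  Clause (a_1 OR NOT a_2 OR a_3) is falsified — contradiction.
Both cases fail, so the formula is unsatisfiable.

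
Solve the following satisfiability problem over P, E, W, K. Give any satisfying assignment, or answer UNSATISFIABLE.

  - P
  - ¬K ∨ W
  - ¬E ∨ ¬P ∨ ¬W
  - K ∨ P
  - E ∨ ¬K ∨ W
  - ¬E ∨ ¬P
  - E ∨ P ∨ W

P: True; E: False; W: True; K: False

Unit clause (P) forces P = True.
In (¬E ∨ ¬P) only ¬E is left, so E = False.
Set W = True.
Set K = False.
All clauses satisfied.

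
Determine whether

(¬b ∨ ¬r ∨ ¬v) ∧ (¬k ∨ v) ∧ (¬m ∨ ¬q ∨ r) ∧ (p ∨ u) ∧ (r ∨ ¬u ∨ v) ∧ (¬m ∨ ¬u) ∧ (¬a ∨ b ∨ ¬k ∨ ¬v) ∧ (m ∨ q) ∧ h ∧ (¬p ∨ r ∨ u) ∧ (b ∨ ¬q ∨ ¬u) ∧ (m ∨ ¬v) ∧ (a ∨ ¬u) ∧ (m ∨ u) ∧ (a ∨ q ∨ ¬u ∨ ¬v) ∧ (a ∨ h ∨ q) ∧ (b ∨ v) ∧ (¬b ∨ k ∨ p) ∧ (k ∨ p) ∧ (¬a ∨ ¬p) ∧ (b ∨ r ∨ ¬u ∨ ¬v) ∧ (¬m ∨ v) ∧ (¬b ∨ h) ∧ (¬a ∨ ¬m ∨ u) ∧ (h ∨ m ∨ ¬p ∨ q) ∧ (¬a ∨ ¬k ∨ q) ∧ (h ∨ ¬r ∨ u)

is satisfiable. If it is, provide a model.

Unit clause (h) forces h = True.
Set v = True.
  then (m ∨ ¬v) forces m = True.
  then (¬m ∨ ¬u) forces u = False.
  then (¬a ∨ ¬m ∨ u) forces a = False.
  then (p ∨ u) forces p = True.
  then (¬p ∨ r ∨ u) forces r = True.
  then (¬b ∨ ¬r ∨ ¬v) forces b = False.
Set q = False.
Set k = False.
All clauses satisfied.

v = True; u = False; h = True; q = False; b = False; p = True; r = True; m = True; k = False; a = False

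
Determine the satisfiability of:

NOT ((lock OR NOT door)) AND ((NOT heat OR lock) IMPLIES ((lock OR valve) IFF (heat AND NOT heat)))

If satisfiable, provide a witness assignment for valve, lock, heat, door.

valve = True, lock = False, heat = True, door = True

  NOT ((lock OR NOT door)) = True
    lock OR NOT door = False
      NOT door = False
  (NOT heat OR lock) IMPLIES ((lock OR valve) IFF (heat AND NOT heat)) = True
    NOT heat OR lock = False
      NOT heat = False
    (lock OR valve) IFF (heat AND NOT heat) = False
      lock OR valve = True
      heat AND NOT heat = False
        NOT heat = False
Both conjuncts True, so the formula holds.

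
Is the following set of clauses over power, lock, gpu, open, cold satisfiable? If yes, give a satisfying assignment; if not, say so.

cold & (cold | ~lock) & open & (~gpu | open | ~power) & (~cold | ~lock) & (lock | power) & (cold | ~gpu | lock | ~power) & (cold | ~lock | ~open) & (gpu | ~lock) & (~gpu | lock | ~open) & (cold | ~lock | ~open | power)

power: True, lock: False, gpu: False, open: True, cold: True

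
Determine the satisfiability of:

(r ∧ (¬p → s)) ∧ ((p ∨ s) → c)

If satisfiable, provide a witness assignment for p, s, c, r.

p = True; s = False; c = True; r = True

  r ∧ (¬p → s) = True
    ¬p → s = True
      ¬p = False
  (p ∨ s) → c = True
    p ∨ s = True
Both conjuncts True, so the formula holds.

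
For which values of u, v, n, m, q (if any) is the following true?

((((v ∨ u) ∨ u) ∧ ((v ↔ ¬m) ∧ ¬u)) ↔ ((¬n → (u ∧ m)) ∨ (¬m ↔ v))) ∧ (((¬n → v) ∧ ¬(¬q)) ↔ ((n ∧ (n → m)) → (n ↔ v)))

u = False, v = True, n = True, m = False, q = True

  (((v ∨ u) ∨ u) ∧ ((v ↔ ¬m) ∧ ¬u)) ↔ ((¬n → (u ∧ m)) ∨ (¬m ↔ v)) = True
    ((v ∨ u) ∨ u) ∧ ((v ↔ ¬m) ∧ ¬u) = True
      (v ∨ u) ∨ u = True
        v ∨ u = True
      (v ↔ ¬m) ∧ ¬u = True
        v ↔ ¬m = True
          ¬m = True
        ¬u = True
    (¬n → (u ∧ m)) ∨ (¬m ↔ v) = True
      ¬n → (u ∧ m) = True
        ¬n = False
        u ∧ m = False
      ¬m ↔ v = True
        ¬m = True
  ((¬n → v) ∧ ¬(¬q)) ↔ ((n ∧ (n → m)) → (n ↔ v)) = True
    (¬n → v) ∧ ¬(¬q) = True
      ¬n → v = True
        ¬n = False
      ¬(¬q) = True
        ¬q = False
    (n ∧ (n → m)) → (n ↔ v) = True
      n ∧ (n → m) = False
        n → m = False
      n ↔ v = True
Both conjuncts True, so the formula holds.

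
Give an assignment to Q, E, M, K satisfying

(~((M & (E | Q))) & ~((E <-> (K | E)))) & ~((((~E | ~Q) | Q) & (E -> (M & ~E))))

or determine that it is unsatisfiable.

UNSATISFIABLE

Case E = True: the conjunct ~((E <-> (K | E))) becomes ~((True <-> True)) = False.
Case E = False: the conjunct ~((((~E | ~Q) | Q) & (E -> (M & ~E)))) becomes ~((True & True)) = False.
Both cases fail — unsatisfiable.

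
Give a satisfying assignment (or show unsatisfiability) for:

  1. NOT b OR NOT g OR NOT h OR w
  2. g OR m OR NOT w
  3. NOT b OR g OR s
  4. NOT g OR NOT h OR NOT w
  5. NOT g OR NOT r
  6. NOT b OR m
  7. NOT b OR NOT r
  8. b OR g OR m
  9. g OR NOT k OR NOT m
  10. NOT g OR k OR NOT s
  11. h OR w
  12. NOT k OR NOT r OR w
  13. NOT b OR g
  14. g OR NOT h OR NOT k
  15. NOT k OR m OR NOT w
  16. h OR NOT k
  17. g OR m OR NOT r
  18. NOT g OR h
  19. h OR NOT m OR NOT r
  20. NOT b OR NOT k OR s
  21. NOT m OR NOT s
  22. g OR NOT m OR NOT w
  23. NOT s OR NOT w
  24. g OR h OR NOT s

Set g = True.
  then (NOT g OR NOT r) forces r = False.
  then (NOT g OR h) forces h = True.
  then (NOT g OR NOT h OR NOT w) forces w = False.
  then (NOT b OR NOT g OR NOT h OR w) forces b = False.
Set k = True.
Set m = True.
  then (NOT m OR NOT s) forces s = False.
All clauses satisfied.

g = True; b = False; r = False; w = False; k = True; h = True; m = True; s = False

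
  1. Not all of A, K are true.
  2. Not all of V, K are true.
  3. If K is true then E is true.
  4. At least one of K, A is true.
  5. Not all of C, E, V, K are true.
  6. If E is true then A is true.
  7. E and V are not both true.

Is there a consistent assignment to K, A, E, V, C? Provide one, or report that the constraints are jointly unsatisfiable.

K = False; A = True; E = False; V = False; C = False

  (1) {A, K}: 1/2 true — not all ✓
  (2) {V, K}: 0/2 true — not all ✓
  (3) K=F ⇒ E: vacuous ✓
  (4) {K, A}: 1 true — at least one ✓
  (5) {C, E, V, K}: 0/4 true — not all ✓
  (6) E=F ⇒ A: vacuous ✓
  (7) E=F, V=F — not both ✓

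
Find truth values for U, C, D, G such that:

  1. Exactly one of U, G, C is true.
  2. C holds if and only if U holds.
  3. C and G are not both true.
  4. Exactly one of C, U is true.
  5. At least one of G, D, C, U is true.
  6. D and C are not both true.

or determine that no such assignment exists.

No satisfying assignment exists.

Case C = True:
  (1) with C=T forces U = False.
  Constraint (2) is violated (C=T, U=F) — contradiction.
Case C = False:
  (2) with C=F forces U = False.
  Constraint (4) is violated (C=F, U=F) — contradiction.
Both cases fail — unsatisfiable.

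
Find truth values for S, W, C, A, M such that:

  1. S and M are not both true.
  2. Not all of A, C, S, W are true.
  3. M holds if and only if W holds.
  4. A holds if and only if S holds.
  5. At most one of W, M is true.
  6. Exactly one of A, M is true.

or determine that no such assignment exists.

S: True, W: False, C: False, A: True, M: False

  (1) S=T, M=F — not both ✓
  (2) {A, C, S, W}: 2/4 true — not all ✓
  (3) M=F, W=F — same ✓
  (4) A=T, S=T — same ✓
  (5) {W, M}: 0 true — at most one ✓
  (6) {A, M}: 1 true — exactly one ✓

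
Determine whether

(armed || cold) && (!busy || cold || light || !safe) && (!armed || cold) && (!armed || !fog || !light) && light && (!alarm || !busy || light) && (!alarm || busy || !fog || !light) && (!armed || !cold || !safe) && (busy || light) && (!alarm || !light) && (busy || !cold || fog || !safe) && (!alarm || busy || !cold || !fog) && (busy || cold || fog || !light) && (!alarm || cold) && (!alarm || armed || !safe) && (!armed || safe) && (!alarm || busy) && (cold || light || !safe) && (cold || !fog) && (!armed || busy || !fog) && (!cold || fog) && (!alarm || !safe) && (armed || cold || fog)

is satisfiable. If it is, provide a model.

Unit clause (light) forces light = True.
In (!alarm || !light) only !alarm is left, so alarm = False.
Set safe = False.
  then (!armed || safe) forces armed = False.
  then (armed || cold) forces cold = True.
  then (!cold || fog) forces fog = True.
Set busy = True.
All clauses satisfied.

safe = False, armed = False, busy = True, light = True, alarm = False, fog = True, cold = True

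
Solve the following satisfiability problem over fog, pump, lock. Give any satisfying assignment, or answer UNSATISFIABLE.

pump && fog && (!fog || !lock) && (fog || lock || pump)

fog=T; pump=T; lock=F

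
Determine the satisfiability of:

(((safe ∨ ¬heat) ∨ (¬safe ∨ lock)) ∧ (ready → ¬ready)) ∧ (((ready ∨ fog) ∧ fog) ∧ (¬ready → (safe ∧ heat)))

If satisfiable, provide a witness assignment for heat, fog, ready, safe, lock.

heat = True; fog = True; ready = False; safe = True; lock = True

  ((safe ∨ ¬heat) ∨ (¬safe ∨ lock)) ∧ (ready → ¬ready) = True
    (safe ∨ ¬heat) ∨ (¬safe ∨ lock) = True
      safe ∨ ¬heat = True
        ¬heat = False
      ¬safe ∨ lock = True
        ¬safe = False
    ready → ¬ready = True
      ¬ready = True
  ((ready ∨ fog) ∧ fog) ∧ (¬ready → (safe ∧ heat)) = True
    (ready ∨ fog) ∧ fog = True
      ready ∨ fog = True
    ¬ready → (safe ∧ heat) = True
      ¬ready = True
      safe ∧ heat = True
Both conjuncts True, so the formula holds.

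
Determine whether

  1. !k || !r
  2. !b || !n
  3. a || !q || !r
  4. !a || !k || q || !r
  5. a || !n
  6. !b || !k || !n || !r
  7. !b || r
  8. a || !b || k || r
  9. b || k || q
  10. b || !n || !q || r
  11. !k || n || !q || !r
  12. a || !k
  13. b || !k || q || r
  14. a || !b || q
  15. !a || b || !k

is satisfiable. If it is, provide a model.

r=T, a=T, k=F, q=T, b=F, n=F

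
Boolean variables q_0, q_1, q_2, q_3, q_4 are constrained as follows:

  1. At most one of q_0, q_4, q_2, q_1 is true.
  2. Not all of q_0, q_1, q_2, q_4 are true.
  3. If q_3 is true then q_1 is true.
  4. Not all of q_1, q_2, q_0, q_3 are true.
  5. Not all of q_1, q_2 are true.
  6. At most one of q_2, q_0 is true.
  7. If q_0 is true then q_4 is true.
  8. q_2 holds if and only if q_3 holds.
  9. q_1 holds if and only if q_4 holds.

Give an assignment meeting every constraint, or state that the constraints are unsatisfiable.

q_0: False, q_1: False, q_2: False, q_3: False, q_4: False

  (1) {q_0, q_4, q_2, q_1}: 0 true — at most one ✓
  (2) {q_0, q_1, q_2, q_4}: 0/4 true — not all ✓
  (3) q_3=F ⇒ q_1: vacuous ✓
  (4) {q_1, q_2, q_0, q_3}: 0/4 true — not all ✓
  (5) {q_1, q_2}: 0/2 true — not all ✓
  (6) {q_2, q_0}: 0 true — at most one ✓
  (7) q_0=F ⇒ q_4: vacuous ✓
  (8) q_2=F, q_3=F — same ✓
  (9) q_1=F, q_4=F — same ✓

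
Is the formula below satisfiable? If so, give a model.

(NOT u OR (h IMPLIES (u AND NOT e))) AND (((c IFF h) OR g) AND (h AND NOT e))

h: True; c: True; g: True; e: False; u: False

  NOT u OR (h IMPLIES (u AND NOT e)) = True
    NOT u = True
    h IMPLIES (u AND NOT e) = False
      u AND NOT e = False
        NOT e = True
  ((c IFF h) OR g) AND (h AND NOT e) = True
    (c IFF h) OR g = True
      c IFF h = True
    h AND NOT e = True
      NOT e = True
Both conjuncts True, so the formula holds.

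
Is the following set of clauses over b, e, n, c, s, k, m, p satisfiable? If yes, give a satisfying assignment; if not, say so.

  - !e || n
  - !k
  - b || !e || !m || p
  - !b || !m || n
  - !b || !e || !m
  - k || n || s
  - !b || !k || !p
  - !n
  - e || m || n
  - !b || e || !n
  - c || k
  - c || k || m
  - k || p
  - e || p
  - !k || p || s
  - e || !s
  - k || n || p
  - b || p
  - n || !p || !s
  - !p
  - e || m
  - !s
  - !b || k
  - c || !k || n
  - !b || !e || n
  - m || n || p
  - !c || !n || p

The formula is unsatisfiable.

Case p = True:
  Clause (!p) is falsified — contradiction.
Case p = False:
  (!k) forces k = False.
  Clause (k || p) is falsified — contradiction.
Both cases fail, so the formula is unsatisfiable.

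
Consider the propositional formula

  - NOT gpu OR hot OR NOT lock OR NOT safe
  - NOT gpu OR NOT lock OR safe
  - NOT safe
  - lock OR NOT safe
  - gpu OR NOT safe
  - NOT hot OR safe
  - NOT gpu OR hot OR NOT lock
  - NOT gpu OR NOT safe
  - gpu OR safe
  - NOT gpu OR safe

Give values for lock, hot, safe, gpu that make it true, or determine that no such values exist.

Unsatisfiable

Case safe = True:
  Clause (NOT safe) is falsified — contradiction.
Case safe = False:
  (NOT hot OR safe) forces hot = False.
  (gpu OR safe) forces gpu = True.
  Clause (NOT gpu OR safe) is falsified — contradiction.
Both cases fail, so the formula is unsatisfiable.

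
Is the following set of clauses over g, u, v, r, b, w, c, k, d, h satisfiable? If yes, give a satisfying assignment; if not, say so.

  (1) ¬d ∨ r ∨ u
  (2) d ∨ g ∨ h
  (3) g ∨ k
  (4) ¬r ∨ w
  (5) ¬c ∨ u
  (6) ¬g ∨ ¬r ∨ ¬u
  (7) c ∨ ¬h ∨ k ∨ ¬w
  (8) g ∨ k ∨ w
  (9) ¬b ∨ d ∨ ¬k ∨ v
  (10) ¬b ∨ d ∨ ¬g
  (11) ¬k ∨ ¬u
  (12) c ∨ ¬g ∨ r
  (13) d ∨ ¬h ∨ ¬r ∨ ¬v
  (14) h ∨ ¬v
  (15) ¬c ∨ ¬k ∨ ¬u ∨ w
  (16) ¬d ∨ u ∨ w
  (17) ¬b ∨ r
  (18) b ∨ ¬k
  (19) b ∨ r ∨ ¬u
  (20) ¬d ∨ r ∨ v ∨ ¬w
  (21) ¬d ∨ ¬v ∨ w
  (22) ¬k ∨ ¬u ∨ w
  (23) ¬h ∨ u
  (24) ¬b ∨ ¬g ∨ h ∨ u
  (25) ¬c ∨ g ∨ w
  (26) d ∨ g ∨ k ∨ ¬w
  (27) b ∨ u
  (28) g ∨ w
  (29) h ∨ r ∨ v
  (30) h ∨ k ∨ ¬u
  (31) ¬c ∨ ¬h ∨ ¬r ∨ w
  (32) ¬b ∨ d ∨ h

Set g = False.
  then (g ∨ k) forces k = True.
  then (¬k ∨ ¬u) forces u = False.
  then (b ∨ ¬k) forces b = True.
  then (¬h ∨ u) forces h = False.
  then (g ∨ w) forces w = True.
  then (¬b ∨ d ∨ h) forces d = True.
  then (¬d ∨ r ∨ u) forces r = True.
  then (¬c ∨ u) forces c = False.
  then (h ∨ ¬v) forces v = False.
All clauses satisfied.

g: False, u: False, v: False, r: True, b: True, w: True, c: False, k: True, d: True, h: False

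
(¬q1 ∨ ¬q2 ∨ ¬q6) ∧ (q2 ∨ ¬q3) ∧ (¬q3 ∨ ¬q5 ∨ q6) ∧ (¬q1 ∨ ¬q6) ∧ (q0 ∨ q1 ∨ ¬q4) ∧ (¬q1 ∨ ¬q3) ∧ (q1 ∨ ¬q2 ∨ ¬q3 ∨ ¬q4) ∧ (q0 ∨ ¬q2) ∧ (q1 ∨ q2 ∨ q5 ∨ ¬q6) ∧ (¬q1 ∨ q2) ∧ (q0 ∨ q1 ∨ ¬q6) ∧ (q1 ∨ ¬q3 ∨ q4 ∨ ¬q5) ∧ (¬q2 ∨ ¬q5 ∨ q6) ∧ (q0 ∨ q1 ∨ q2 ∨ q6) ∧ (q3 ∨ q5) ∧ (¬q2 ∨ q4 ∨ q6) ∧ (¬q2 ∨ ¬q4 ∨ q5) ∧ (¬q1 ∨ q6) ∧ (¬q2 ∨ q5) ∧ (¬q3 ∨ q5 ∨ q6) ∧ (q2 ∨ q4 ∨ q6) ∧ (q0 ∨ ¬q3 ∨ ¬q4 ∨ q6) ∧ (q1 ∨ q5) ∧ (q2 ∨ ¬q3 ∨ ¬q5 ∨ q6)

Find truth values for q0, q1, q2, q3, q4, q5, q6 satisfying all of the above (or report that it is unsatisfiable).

Set q0 = True.
Try q1 = True:
  (¬q1 ∨ ¬q6) forces q6 = False.
  clause (¬q1 ∨ q6) is falsified — backtrack.
So q1 = False.
  then (q1 ∨ q5) forces q5 = True.
Set q2 = True.
  then (¬q2 ∨ ¬q5 ∨ q6) forces q6 = True.
Set q3 = False.
Set q4 = True.
All clauses satisfied.

q0 = True, q1 = False, q2 = True, q3 = False, q4 = True, q5 = True, q6 = True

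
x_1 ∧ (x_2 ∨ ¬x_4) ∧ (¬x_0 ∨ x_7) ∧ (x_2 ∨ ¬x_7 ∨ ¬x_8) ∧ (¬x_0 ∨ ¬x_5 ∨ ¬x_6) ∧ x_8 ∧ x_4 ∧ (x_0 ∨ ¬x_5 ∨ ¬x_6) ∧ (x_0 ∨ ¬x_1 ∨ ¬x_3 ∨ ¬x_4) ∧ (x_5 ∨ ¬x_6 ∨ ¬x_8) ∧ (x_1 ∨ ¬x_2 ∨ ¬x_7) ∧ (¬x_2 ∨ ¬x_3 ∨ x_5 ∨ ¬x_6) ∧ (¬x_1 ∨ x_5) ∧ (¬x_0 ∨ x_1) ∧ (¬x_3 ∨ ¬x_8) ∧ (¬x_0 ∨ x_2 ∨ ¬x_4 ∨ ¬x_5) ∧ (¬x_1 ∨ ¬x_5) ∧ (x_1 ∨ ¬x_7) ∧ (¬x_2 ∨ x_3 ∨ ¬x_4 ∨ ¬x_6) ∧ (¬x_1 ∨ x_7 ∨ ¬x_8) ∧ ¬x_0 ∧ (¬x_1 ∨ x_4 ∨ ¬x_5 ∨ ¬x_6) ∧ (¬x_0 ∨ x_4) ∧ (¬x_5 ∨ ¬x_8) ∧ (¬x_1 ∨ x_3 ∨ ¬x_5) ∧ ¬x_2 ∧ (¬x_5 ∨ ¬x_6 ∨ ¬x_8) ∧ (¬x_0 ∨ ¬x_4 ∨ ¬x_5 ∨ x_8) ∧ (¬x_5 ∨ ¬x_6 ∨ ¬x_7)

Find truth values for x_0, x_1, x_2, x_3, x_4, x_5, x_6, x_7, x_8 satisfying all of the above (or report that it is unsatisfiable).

UNSATISFIABLE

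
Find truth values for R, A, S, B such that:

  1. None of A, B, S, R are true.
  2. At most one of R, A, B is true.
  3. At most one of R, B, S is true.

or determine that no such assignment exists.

R=F; A=F; S=F; B=F

  (1) {A, B, S, R}: 0 true — none ✓
  (2) {R, A, B}: 0 true — at most one ✓
  (3) {R, B, S}: 0 true — at most one ✓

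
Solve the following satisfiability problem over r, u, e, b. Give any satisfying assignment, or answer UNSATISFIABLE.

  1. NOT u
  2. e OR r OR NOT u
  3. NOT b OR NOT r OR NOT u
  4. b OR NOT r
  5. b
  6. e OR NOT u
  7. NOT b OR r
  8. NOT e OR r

Unit clause (NOT u) forces u = False.
Unit clause (b) forces b = True.
In (NOT b OR r) only r is left, so r = True.
Set e = True.
Check each clause:
  (NOT u): NOT u holds.
  (e OR r OR NOT u): e holds.
  (NOT b OR NOT r OR NOT u): NOT u holds.
  (b OR NOT r): b holds.
  (b): b holds.
  (e OR NOT u): e holds.
  (NOT b OR r): r holds.
  (NOT e OR r): r holds.
All clauses satisfied.

r = True; u = False; e = True; b = True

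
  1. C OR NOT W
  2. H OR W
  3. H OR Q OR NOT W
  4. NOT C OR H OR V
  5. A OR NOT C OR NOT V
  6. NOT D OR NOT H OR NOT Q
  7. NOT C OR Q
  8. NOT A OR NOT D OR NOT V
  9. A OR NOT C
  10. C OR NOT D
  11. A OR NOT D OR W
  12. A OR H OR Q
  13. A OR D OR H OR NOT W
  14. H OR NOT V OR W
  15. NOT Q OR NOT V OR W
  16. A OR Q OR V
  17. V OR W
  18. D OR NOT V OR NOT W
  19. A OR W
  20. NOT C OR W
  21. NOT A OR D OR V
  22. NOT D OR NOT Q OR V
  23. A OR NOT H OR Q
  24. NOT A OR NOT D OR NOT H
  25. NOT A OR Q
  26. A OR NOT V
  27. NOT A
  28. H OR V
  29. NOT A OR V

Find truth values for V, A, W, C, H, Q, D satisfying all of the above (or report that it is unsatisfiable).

Case A = True:
  Clause (NOT A) is falsified — contradiction.
Case A = False:
  (A OR NOT C) forces C = False.
  (C OR NOT W) forces W = False.
  Clause (A OR W) is falsified — contradiction.
Both cases fail, so the formula is unsatisfiable.

Unsatisfiable — no assignment works.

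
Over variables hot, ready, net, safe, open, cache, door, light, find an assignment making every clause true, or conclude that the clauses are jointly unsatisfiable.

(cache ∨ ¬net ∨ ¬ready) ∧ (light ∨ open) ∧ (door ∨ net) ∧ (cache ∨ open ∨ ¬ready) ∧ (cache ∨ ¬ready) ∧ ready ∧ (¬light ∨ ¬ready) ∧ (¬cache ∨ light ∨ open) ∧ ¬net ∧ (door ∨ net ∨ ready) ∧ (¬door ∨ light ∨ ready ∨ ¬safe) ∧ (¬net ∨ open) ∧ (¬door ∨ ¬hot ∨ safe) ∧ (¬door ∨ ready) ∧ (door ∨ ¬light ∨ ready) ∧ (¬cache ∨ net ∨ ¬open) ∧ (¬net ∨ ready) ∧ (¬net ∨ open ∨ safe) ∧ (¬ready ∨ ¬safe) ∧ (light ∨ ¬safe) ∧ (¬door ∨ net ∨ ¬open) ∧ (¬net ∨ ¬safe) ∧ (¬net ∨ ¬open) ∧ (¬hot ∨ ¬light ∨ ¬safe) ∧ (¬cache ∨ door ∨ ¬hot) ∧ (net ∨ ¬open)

Case ready = True:
  (cache ∨ ¬ready) forces cache = True.
  (¬light ∨ ¬ready) forces light = False.
  (light ∨ open) forces open = True.
  (¬net) forces net = False.
  Clause (¬cache ∨ net ∨ ¬open) is falsified — contradiction.
Case ready = False:
  Clause (ready) is falsified — contradiction.
Both cases fail, so the formula is unsatisfiable.

Unsatisfiable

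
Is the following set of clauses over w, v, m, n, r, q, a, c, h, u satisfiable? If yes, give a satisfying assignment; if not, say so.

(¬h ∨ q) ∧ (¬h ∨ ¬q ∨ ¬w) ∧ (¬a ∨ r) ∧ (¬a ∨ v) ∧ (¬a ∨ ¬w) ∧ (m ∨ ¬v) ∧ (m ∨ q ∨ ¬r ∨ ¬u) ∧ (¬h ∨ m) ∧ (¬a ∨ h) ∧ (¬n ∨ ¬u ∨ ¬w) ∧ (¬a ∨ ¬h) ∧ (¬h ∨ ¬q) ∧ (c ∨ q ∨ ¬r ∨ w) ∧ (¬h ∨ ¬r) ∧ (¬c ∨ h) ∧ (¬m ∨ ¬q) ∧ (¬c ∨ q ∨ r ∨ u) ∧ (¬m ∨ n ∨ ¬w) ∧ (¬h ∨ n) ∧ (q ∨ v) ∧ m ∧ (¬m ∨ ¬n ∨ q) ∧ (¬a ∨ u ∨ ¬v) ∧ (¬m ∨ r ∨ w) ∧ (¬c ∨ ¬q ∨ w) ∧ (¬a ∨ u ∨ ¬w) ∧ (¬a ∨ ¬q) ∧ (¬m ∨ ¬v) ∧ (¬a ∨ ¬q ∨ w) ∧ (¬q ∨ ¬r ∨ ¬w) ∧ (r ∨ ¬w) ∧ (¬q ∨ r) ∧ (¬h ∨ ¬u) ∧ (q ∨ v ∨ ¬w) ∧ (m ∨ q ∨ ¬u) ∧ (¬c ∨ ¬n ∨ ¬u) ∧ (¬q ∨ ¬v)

Unsatisfiable — no assignment works.

Case m = True:
  (¬m ∨ ¬q) forces q = False.
  (¬h ∨ q) forces h = False.
  (¬a ∨ h) forces a = False.
  (¬c ∨ h) forces c = False.
  (q ∨ v) forces v = True.
  Clause (¬m ∨ ¬v) is falsified — contradiction.
Case m = False:
  Clause (m) is falsified — contradiction.
Both cases fail, so the formula is unsatisfiable.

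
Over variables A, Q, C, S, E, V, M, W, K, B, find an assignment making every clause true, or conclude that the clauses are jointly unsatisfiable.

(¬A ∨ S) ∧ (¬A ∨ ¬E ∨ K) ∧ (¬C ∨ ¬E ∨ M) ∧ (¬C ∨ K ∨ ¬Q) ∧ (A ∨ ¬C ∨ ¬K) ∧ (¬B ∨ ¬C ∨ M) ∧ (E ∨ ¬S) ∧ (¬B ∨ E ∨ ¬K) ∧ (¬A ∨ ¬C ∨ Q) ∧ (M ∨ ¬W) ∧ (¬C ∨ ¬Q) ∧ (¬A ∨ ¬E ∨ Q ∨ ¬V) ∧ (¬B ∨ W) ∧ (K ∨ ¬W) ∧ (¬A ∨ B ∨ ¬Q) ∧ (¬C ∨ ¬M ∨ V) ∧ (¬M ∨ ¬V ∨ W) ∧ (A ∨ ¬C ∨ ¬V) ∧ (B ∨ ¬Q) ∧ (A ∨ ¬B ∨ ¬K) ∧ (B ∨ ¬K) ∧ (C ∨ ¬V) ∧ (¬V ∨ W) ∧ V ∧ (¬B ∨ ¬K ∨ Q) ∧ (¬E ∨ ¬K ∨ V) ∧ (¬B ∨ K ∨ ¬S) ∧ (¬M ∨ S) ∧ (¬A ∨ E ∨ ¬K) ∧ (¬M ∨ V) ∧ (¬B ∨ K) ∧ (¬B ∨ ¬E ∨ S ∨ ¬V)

Unsatisfiable

Case V = True:
  (C ∨ ¬V) forces C = True.
  (¬C ∨ ¬Q) forces Q = False.
  (¬A ∨ ¬C ∨ Q) forces A = False.
  Clause (A ∨ ¬C ∨ ¬V) is falsified — contradiction.
Case V = False:
  Clause (V) is falsified — contradiction.
Both cases fail, so the formula is unsatisfiable.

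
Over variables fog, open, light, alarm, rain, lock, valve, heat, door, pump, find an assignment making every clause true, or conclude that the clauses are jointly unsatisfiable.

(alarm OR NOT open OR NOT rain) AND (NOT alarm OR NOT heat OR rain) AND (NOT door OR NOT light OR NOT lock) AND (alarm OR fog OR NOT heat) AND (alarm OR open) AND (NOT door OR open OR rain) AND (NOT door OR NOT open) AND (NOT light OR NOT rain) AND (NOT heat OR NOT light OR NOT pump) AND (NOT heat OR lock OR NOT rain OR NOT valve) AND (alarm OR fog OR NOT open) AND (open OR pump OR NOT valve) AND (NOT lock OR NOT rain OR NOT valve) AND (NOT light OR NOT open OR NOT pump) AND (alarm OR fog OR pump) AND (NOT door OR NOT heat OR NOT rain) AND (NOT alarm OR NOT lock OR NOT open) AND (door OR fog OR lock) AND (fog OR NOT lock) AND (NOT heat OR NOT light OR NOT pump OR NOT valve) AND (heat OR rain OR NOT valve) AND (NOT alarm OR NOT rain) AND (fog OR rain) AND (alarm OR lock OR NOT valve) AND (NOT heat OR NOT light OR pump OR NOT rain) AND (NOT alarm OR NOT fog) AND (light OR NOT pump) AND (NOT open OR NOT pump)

fog = True, open = True, light = False, alarm = False, rain = False, lock = True, valve = False, heat = True, door = False, pump = False

Set fog = True.
  then (NOT alarm OR NOT fog) forces alarm = False.
  then (alarm OR open) forces open = True.
  then (NOT door OR NOT open) forces door = False.
  then (NOT open OR NOT pump) forces pump = False.
  then (alarm OR NOT open OR NOT rain) forces rain = False.
Set light = False.
Set lock = True.
Set valve = False.
Set heat = True.
All clauses satisfied.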